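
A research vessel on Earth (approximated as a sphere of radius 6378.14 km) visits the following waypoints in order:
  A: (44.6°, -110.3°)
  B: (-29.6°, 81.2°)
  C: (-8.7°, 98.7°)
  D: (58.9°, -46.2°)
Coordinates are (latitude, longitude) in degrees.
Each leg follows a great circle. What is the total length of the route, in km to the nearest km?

Leg A→B: central angle 2.8354 rad, distance 18084.8 km.
Leg B→C: central angle 0.4637 rad, distance 2957.2 km.
Leg C→D: central angle 2.1499 rad, distance 13712.2 km.
Total: 18084.8 + 2957.2 + 13712.2 ≈ 34754 km.

34754 km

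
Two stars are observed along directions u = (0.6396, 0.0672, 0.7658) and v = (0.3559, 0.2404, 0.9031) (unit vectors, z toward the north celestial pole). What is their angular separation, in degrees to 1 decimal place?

20.7°

u·v = 0.9354; |u| = 1.0000, |v| = 1.0000.
cos θ = (u·v)/(|u||v|) = 0.9353, so θ = 20.7°.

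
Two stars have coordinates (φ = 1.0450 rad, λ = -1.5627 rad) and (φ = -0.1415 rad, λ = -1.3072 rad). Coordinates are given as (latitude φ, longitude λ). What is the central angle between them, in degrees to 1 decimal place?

69.0°

With latitudes φ₁ = 59.874°, φ₂ = -8.107° and longitude difference Δλ = 14.639°:
cos c = sin φ₁ sin φ₂ + cos φ₁ cos φ₂ cos Δλ = (0.8649)(-0.1410) + (0.5019)(0.9900)(0.9675) = 0.35878,
so c = arccos(0.35878) = 1.20384 rad.
So the angular separation is 69.0°.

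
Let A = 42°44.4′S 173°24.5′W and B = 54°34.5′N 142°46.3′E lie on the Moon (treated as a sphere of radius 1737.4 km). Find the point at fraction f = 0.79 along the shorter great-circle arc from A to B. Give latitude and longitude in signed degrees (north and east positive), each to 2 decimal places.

34.90°, 156.57°

Central angle δ = 1.8192 rad. Interpolating on the sphere with fraction f = 0.79:
P = [sin((1−f)δ)·A + sin(fδ)·B] / sin δ = 0.3846·A + 1.0225·B in Cartesian coordinates,
giving P = (-0.7525, 0.3261, 0.5722), i.e. latitude 34.90°, longitude 156.57°.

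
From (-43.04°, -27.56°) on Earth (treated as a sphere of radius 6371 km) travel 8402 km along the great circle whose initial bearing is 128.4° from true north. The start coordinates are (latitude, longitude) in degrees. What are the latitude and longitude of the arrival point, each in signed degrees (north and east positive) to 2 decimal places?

Angular distance δ = d/R = 8402/6371 = 1.31879 rad; initial bearing θ = 2.2410 rad.
sin φ₂ = sin φ₁ cos δ + cos φ₁ sin δ cos θ = (-0.6825)(0.2493) + (0.7309)(0.9684)(-0.6211) = -0.6098, so φ₂ = -37.58°.
Δλ = atan2(sin θ sin δ cos φ₁, cos δ − sin φ₁ sin φ₂) = atan2(0.5547, -0.1669) = 106.742°.
λ₂ = -27.560° + 106.742° = 79.18°.

-37.58°, 79.18°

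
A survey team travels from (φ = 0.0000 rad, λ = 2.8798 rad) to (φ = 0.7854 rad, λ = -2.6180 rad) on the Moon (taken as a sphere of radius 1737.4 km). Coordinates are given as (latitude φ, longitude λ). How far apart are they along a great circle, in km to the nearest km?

1819 km

Let φ₁ = 0.0000 rad, φ₂ = 0.7854 rad, and Δλ = 0.7854 rad.
Haversine: a = sin²(Δφ/2) + cos φ₁ cos φ₂ sin²(Δλ/2) = 0.1464 + (1.0000)(0.7071)(0.1464) = 0.25000.
Central angle c = 2·arcsin(√a) = 1.04719 rad.
Distance = R·c = 1737.4 × 1.0472 ≈ 1819 km.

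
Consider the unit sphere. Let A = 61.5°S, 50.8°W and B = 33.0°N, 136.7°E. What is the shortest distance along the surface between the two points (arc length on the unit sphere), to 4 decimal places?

With latitudes φ₁ = -61.500°, φ₂ = 33.000° and longitude difference Δλ = -172.500°:
cos c = sin φ₁ sin φ₂ + cos φ₁ cos φ₂ cos Δλ = (-0.8788)(0.5446) + (0.4772)(0.8387)(-0.9914) = -0.87539,
so c = arccos(-0.87539) = 2.63705 rad.
On the unit sphere the arc length equals the central angle: 2.6370.

2.6370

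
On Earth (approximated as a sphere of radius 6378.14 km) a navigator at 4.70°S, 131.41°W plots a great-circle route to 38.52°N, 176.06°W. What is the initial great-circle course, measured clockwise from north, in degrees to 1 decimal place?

Δλ = -44.650° = -0.7793 rad.
y = sin Δλ · cos φ₂ = (-0.7028)(0.7824) = -0.5498
x = cos φ₁ sin φ₂ − sin φ₁ cos φ₂ cos Δλ = (0.9966)(0.6228) − (-0.0819)(0.7824)(0.7114) = 0.6663
θ = atan2(y, x) = -39.53°; adding 360° gives 320.5°.

320.5°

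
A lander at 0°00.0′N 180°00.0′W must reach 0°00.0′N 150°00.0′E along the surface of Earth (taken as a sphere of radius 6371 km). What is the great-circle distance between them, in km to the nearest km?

In radians: φ₁ = 0.0000, φ₂ = 0.0000, Δλ = -30.000° = -0.5236 rad.
cos c = sin φ₁ sin φ₂ + cos φ₁ cos φ₂ cos Δλ = (0.0000)(0.0000) + (1.0000)(1.0000)(0.8660) = 0.86603,
so c = arccos(0.86603) = 0.52360 rad.
Distance = R·c = 6371 × 0.5236 ≈ 3336 km.

3336 km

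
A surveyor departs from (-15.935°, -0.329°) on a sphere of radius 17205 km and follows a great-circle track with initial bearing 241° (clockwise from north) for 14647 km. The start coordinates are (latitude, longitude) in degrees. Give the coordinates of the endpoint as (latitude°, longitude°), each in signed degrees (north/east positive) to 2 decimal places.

Angular distance δ = d/R = 14647/17205 = 0.85132 rad; initial bearing θ = 4.2062 rad.
sin φ₂ = sin φ₁ cos δ + cos φ₁ sin δ cos θ = (-0.2745)(0.6590) + (0.9616)(0.7522)(-0.4848) = -0.5316, so φ₂ = -32.11°.
Δλ = atan2(sin θ sin δ cos φ₁, cos δ − sin φ₁ sin φ₂) = atan2(-0.6326, 0.5131) = -50.956°.
λ₂ = -0.329° − 50.956° = -51.28°.

-32.11°, -51.28°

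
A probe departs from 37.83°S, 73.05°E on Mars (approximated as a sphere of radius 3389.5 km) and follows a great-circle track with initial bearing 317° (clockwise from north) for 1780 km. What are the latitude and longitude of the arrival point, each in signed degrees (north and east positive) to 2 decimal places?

-13.95°, 52.42°

Angular distance δ = d/R = 1780/3389.5 = 0.52515 rad; initial bearing θ = 5.5327 rad.
sin φ₂ = sin φ₁ cos δ + cos φ₁ sin δ cos θ = (-0.6133)(0.8652) + (0.7898)(0.5013)(0.7314) = -0.2411, so φ₂ = -13.95°.
Δλ = atan2(sin θ sin δ cos φ₁, cos δ − sin φ₁ sin φ₂) = atan2(-0.2701, 0.7174) = -20.628°.
λ₂ = 73.050° − 20.628° = 52.42°.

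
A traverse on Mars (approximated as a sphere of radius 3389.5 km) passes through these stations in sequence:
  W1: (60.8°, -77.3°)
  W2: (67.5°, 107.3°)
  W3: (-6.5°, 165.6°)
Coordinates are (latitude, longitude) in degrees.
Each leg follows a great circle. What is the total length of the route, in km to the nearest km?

8057 km

Leg W1→W2: central angle 0.9016 rad, distance 3055.9 km.
Leg W2→W3: central angle 1.4754 rad, distance 5001.0 km.
Total: 3055.9 + 5001.0 ≈ 8057 km.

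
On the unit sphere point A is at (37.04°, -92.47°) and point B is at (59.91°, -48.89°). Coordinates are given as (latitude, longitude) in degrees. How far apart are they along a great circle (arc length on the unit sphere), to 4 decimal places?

0.6248

With latitudes φ₁ = 37.040°, φ₂ = 59.910° and longitude difference Δλ = 43.580°:
Haversine: a = sin²(Δφ/2) + cos φ₁ cos φ₂ sin²(Δλ/2) = 0.0393 + (0.7982)(0.5014)(0.1378) = 0.09445.
Central angle c = 2·arcsin(√a) = 0.62476 rad.
On the unit sphere the arc length equals the central angle: 0.6248.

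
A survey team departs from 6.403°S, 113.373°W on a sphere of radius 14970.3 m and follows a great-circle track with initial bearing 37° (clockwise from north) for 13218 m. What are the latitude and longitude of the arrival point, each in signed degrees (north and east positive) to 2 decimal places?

32.85°, -79.77°

Angular distance δ = d/R = 13218/14970.3 = 0.88295 rad; initial bearing θ = 0.6458 rad.
sin φ₂ = sin φ₁ cos δ + cos φ₁ sin δ cos θ = (-0.1115)(0.6349) + (0.9938)(0.7726)(0.7986) = 0.5424, so φ₂ = 32.85°.
Δλ = atan2(sin θ sin δ cos φ₁, cos δ − sin φ₁ sin φ₂) = atan2(0.4621, 0.6954) = 33.604°.
λ₂ = -113.373° + 33.604° = -79.77°.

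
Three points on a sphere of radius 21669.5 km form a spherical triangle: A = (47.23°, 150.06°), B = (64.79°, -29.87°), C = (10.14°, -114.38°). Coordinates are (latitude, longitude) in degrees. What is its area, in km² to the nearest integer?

475327456 km²

Side lengths (central angles): a = 1.3701, b = 1.5063, c = 1.1865 rad; semiperimeter s = 2.0314.
By l'Huilier's theorem, tan(E/4) = √[tan(s/2) tan((s−a)/2) tan((s−b)/2) tan((s−c)/2)], giving spherical excess E = 1.0123 rad.
Area = E·R² = 1.0123 × (21669.5)² ≈ 475327456 km².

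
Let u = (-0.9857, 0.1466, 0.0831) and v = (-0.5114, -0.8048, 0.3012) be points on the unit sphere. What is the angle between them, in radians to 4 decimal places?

1.1471 rad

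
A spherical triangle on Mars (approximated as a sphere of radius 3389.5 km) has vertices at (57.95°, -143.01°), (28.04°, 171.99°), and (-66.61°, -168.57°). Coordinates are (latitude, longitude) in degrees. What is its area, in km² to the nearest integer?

Side lengths (central angles): a = 1.6720, b = 2.1992, c = 0.7530 rad; semiperimeter s = 2.3121.
By l'Huilier's theorem, tan(E/4) = √[tan(s/2) tan((s−a)/2) tan((s−b)/2) tan((s−c)/2)], giving spherical excess E = 0.8090 rad.
Area = E·R² = 0.8090 × (3389.5)² ≈ 9294579 km².

9294579 km²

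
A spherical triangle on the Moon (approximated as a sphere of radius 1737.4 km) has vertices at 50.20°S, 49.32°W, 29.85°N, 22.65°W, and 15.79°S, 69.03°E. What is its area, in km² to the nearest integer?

5094344 km²

Side lengths (central angles): a = 1.7314, b = 1.6543, c = 1.4568 rad; semiperimeter s = 2.4213.
By l'Huilier's theorem, tan(E/4) = √[tan(s/2) tan((s−a)/2) tan((s−b)/2) tan((s−c)/2)], giving spherical excess E = 1.6877 rad.
Area = E·R² = 1.6877 × (1737.4)² ≈ 5094344 km².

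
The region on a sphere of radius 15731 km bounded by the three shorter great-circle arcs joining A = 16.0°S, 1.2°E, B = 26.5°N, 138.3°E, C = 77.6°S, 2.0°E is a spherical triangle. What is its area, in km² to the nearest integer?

644493757 km²

Side lengths (central angles): a = 2.1831, b = 1.0751, c = 2.4237 rad; semiperimeter s = 2.8409.
By l'Huilier's theorem, tan(E/4) = √[tan(s/2) tan((s−a)/2) tan((s−b)/2) tan((s−c)/2)], giving spherical excess E = 2.6044 rad.
Area = E·R² = 2.6044 × (15731)² ≈ 644493757 km².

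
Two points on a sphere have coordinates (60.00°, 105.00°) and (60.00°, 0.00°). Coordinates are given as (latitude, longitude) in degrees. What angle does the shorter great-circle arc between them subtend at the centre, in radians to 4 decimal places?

0.8158 rad

With latitudes φ₁ = 60.000°, φ₂ = 60.000° and longitude difference Δλ = -105.000°:
cos c = sin φ₁ sin φ₂ + cos φ₁ cos φ₂ cos Δλ = (0.8660)(0.8660) + (0.5000)(0.5000)(-0.2588) = 0.68530,
so c = arccos(0.68530) = 0.81579 rad.
So the angular separation is 0.8158 rad.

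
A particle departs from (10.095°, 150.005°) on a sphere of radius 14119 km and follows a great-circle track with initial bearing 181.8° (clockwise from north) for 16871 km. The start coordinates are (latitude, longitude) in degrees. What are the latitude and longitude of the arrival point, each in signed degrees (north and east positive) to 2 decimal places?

-58.32°, 146.82°

Angular distance δ = d/R = 16871/14119 = 1.19491 rad; initial bearing θ = 3.1730 rad.
sin φ₂ = sin φ₁ cos δ + cos φ₁ sin δ cos θ = (0.1753)(0.3671) + (0.9845)(0.9302)(-0.9995) = -0.8510, so φ₂ = -58.32°.
Δλ = atan2(sin θ sin δ cos φ₁, cos δ − sin φ₁ sin φ₂) = atan2(-0.0288, 0.5163) = -3.189°.
λ₂ = 150.005° − 3.189° = 146.82°.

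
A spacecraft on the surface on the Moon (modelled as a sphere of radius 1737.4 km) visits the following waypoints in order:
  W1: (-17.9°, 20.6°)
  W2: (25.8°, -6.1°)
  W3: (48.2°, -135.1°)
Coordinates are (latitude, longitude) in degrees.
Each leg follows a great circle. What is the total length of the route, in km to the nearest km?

4363 km

Leg W1→W2: central angle 0.8872 rad, distance 1541.4 km.
Leg W2→W3: central angle 1.6240 rad, distance 2821.6 km.
Total: 1541.4 + 2821.6 ≈ 4363 km.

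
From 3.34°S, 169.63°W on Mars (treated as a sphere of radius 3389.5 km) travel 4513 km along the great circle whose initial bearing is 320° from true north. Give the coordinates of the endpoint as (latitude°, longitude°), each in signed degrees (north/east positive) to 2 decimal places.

46.81°, 124.52°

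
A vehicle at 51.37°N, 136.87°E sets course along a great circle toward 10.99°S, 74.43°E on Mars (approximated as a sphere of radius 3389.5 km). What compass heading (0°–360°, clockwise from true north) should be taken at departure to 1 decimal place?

241.4°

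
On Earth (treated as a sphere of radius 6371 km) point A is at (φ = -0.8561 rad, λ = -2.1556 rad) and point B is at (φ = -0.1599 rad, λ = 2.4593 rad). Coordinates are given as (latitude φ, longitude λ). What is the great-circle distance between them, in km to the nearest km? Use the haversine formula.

9642 km

Let φ₁ = -0.8561 rad, φ₂ = -0.1599 rad, and Δλ = -1.6683 rad.
Haversine: a = sin²(Δφ/2) + cos φ₁ cos φ₂ sin²(Δλ/2) = 0.1164 + (0.6554)(0.9872)(0.5487) = 0.47136.
Central angle c = 2·arcsin(√a) = 1.51349 rad.
Distance = R·c = 6371 × 1.5135 ≈ 9642 km.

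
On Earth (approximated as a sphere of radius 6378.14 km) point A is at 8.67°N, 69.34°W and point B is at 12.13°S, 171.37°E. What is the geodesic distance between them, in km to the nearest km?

13392 km

In radians: φ₁ = 0.1513, φ₂ = -0.2117, Δλ = -119.290° = -2.0820 rad.
Haversine: a = sin²(Δφ/2) + cos φ₁ cos φ₂ sin²(Δλ/2) = 0.0326 + (0.9886)(0.9777)(0.7446) = 0.75226.
Central angle c = 2·arcsin(√a) = 2.09962 rad.
Distance = R·c = 6378.14 × 2.0996 ≈ 13392 km.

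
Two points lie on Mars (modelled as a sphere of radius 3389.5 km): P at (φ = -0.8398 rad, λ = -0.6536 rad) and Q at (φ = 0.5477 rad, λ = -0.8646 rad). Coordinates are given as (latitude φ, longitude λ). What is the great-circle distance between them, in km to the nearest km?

4746 km

Let φ₁ = -0.8398 rad, φ₂ = 0.5477 rad, and Δλ = -0.2110 rad.
cos c = sin φ₁ sin φ₂ + cos φ₁ cos φ₂ cos Δλ = (-0.7445)(0.5207) + (0.6676)(0.8537)(0.9778) = 0.16963,
so c = arccos(0.16963) = 1.40034 rad.
Distance = R·c = 3389.5 × 1.4003 ≈ 4746 km.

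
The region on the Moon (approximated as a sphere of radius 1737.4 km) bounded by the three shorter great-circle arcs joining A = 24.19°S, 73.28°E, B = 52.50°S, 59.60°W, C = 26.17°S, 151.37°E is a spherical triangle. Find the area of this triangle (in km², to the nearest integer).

Side lengths (central angles): a = 1.6896, b = 1.2136, c = 1.6236 rad; semiperimeter s = 2.2634.
By l'Huilier's theorem, tan(E/4) = √[tan(s/2) tan((s−a)/2) tan((s−b)/2) tan((s−c)/2)], giving spherical excess E = 1.3365 rad.
Area = E·R² = 1.3365 × (1737.4)² ≈ 4034335 km².

4034335 km²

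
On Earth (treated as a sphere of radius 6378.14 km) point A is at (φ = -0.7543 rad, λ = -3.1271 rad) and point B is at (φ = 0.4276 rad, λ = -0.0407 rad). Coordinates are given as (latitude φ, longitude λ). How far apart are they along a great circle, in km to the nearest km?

17934 km

With latitudes φ₁ = -43.218°, φ₂ = 24.500° and longitude difference Δλ = 176.838°:
cos c = sin φ₁ sin φ₂ + cos φ₁ cos φ₂ cos Δλ = (-0.6848)(0.4147) + (0.7288)(0.9100)(-0.9985) = -0.94610,
so c = arccos(-0.94610) = 2.81176 rad.
Distance = R·c = 6378.14 × 2.8118 ≈ 17934 km.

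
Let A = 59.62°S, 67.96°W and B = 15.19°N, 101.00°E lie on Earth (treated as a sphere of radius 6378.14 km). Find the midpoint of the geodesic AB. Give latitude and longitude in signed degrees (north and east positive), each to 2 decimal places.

-51.45°, 89.33°

The central angle between A and B is δ = 2.3533 rad.
With f = 0.5, the slerp weights are sin((1−f)δ)/sin δ = 1.3021 and sin(fδ)/sin δ = 1.3021.
Weighted sum of the unit vectors: (1.3021)·(0.1898,-0.4688,-0.8627) + (1.3021)·(-0.1841,0.9473,0.2620) = (0.0073, 0.6231, -0.7821).
Converting back: φ = atan2(z, √(x²+y²)) = -51.45°, λ = atan2(y, x) = 89.33°.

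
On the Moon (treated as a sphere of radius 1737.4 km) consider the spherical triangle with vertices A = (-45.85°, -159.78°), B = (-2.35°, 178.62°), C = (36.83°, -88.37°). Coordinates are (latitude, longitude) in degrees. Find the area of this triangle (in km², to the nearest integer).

Side lengths (central angles): a = 1.6374, b = 1.8259, c = 0.8278 rad; semiperimeter s = 2.1456.
By l'Huilier's theorem, tan(E/4) = √[tan(s/2) tan((s−a)/2) tan((s−b)/2) tan((s−c)/2)], giving spherical excess E = 0.9579 rad.
Area = E·R² = 0.9579 × (1737.4)² ≈ 2891488 km².

2891488 km²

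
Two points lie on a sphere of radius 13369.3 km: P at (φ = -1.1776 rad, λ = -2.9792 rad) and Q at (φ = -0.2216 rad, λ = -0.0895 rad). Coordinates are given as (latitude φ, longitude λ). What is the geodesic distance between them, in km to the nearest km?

With latitudes φ₁ = -67.472°, φ₂ = -12.697° and longitude difference Δλ = 165.568°:
Haversine: a = sin²(Δφ/2) + cos φ₁ cos φ₂ sin²(Δλ/2) = 0.2116 + (0.3831)(0.9755)(0.9842) = 0.57948.
Central angle c = 2·arcsin(√a) = 1.73043 rad.
Distance = R·c = 13369.3 × 1.7304 ≈ 23135 km.

23135 km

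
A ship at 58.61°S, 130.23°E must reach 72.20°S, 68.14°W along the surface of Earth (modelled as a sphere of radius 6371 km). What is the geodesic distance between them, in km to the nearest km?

5401 km

In radians: φ₁ = -1.0229, φ₂ = -1.2601, Δλ = 161.630° = 2.8210 rad.
cos c = sin φ₁ sin φ₂ + cos φ₁ cos φ₂ cos Δλ = (-0.8536)(-0.9521) + (0.5209)(0.3057)(-0.9490) = 0.66167,
so c = arccos(0.66167) = 0.84776 rad.
Distance = R·c = 6371 × 0.8478 ≈ 5401 km.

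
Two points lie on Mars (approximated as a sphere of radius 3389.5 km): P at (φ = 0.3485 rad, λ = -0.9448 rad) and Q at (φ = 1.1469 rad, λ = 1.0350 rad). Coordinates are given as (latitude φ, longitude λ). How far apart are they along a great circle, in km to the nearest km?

In radians: φ₁ = 0.3485, φ₂ = 1.1469, Δλ = 113.434° = 1.9798 rad.
Haversine: a = sin²(Δφ/2) + cos φ₁ cos φ₂ sin²(Δλ/2) = 0.1511 + (0.9399)(0.4113)(0.6988) = 0.42124.
Central angle c = 2·arcsin(√a) = 1.41262 rad.
Distance = R·c = 3389.5 × 1.4126 ≈ 4788 km.

4788 km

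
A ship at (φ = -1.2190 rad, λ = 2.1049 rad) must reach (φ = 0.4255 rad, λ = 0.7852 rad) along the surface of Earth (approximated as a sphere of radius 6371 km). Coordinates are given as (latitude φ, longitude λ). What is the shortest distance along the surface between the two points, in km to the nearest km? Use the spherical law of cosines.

12012 km

In radians: φ₁ = -1.2190, φ₂ = 0.4255, Δλ = -75.613° = -1.3197 rad.
cos c = sin φ₁ sin φ₂ + cos φ₁ cos φ₂ cos Δλ = (-0.9388)(0.4128) + (0.3446)(0.9108)(0.2485) = -0.30951,
so c = arccos(-0.30951) = 1.88548 rad.
Distance = R·c = 6371 × 1.8855 ≈ 12012 km.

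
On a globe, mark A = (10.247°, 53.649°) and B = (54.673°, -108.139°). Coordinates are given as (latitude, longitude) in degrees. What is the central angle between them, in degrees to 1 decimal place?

With latitudes φ₁ = 10.247°, φ₂ = 54.673° and longitude difference Δλ = -161.788°:
Haversine: a = sin²(Δφ/2) + cos φ₁ cos φ₂ sin²(Δλ/2) = 0.1429 + (0.9841)(0.5782)(0.9750) = 0.69769.
Central angle c = 2·arcsin(√a) = 1.97728 rad.
So the angular separation is 113.3°.

113.3°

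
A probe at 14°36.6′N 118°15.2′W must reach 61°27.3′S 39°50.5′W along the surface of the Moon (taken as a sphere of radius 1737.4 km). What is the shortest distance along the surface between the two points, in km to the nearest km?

2953 km

Let φ₁ = 0.2550 rad, φ₂ = -1.0726 rad, and Δλ = 1.3685 rad.
cos c = sin φ₁ sin φ₂ + cos φ₁ cos φ₂ cos Δλ = (0.2522)(-0.8784) + (0.9677)(0.4778)(0.2009) = -0.12869,
so c = arccos(-0.12869) = 1.69985 rad.
Distance = R·c = 1737.4 × 1.6998 ≈ 2953 km.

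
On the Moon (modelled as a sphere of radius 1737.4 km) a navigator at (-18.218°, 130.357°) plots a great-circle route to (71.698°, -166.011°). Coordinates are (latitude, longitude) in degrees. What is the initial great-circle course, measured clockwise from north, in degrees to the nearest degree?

17°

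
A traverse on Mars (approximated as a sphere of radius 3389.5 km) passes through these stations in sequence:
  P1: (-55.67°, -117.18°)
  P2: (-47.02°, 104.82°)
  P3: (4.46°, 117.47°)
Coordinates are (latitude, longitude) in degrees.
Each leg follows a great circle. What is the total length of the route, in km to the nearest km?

Leg P1→P2: central angle 1.2467 rad, distance 4225.8 km.
Leg P2→P3: central angle 0.9194 rad, distance 3116.3 km.
Total: 4225.8 + 3116.3 ≈ 7342 km.

7342 km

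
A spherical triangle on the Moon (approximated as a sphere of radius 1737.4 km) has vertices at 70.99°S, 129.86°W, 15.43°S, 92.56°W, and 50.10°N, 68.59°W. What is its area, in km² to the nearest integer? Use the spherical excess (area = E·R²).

208652 km²

Side lengths (central angles): a = 1.2016, b = 2.2458, c = 1.0457 rad; semiperimeter s = 2.2465.
By l'Huilier's theorem, tan(E/4) = √[tan(s/2) tan((s−a)/2) tan((s−b)/2) tan((s−c)/2)], giving spherical excess E = 0.0691 rad.
Area = E·R² = 0.0691 × (1737.4)² ≈ 208652 km².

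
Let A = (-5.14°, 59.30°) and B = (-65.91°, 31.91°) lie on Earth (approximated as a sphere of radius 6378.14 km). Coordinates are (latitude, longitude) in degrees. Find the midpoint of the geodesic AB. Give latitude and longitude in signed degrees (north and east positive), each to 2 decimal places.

-36.17°, 51.43°

Central angle δ = 1.1121 rad. Interpolating on the sphere with fraction f = 0.5:
P = [sin((1−f)δ)·A + sin(fδ)·B] / sin δ = 0.5887·A + 0.5887·B in Cartesian coordinates,
giving P = (0.5033, 0.6312, -0.5902), i.e. latitude -36.17°, longitude 51.43°.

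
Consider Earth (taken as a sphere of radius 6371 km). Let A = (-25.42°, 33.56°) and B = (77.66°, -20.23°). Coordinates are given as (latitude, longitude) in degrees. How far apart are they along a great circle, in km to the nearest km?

11984 km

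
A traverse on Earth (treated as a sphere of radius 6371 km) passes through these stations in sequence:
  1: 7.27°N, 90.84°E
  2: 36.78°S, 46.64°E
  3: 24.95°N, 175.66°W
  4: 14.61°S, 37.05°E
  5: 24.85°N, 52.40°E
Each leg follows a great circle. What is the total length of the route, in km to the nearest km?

43633 km

Leg 1→2: central angle 1.0543 rad, distance 6717.1 km.
Leg 2→3: central angle 2.4811 rad, distance 15807.0 km.
Leg 3→4: central angle 2.5767 rad, distance 16415.9 km.
Leg 4→5: central angle 0.7366 rad, distance 4693.0 km.
Total: 6717.1 + 15807.0 + 16415.9 + 4693.0 ≈ 43633 km.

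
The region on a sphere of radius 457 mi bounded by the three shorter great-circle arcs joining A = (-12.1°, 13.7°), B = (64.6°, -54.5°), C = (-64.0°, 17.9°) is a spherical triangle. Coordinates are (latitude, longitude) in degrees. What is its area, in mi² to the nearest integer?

Side lengths (central angles): a = 2.4265, b = 0.9073, c = 1.6044 rad; semiperimeter s = 2.4691.
By l'Huilier's theorem, tan(E/4) = √[tan(s/2) tan((s−a)/2) tan((s−b)/2) tan((s−c)/2)], giving spherical excess E = 0.6616 rad.
Area = E·R² = 0.6616 × (457)² ≈ 138169 mi².

138169 mi²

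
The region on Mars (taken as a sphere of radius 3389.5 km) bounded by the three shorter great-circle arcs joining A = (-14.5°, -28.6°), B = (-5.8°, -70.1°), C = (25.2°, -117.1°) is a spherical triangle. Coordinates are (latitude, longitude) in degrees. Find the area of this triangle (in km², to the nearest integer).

2004727 km²

Side lengths (central angles): a = 0.9632, b = 1.6546, c = 0.7277 rad; semiperimeter s = 1.6727.
By l'Huilier's theorem, tan(E/4) = √[tan(s/2) tan((s−a)/2) tan((s−b)/2) tan((s−c)/2)], giving spherical excess E = 0.1745 rad.
Area = E·R² = 0.1745 × (3389.5)² ≈ 2004727 km².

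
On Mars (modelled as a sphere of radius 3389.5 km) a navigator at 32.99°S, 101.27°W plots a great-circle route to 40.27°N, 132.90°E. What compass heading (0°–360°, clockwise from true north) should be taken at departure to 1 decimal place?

295.8°

With φ₁ = -0.5758, φ₂ = 0.7028, Δλ = -2.1961 rad, the forward-azimuth formula gives
θ = atan2( sin Δλ cos φ₂ , cos φ₁ sin φ₂ − sin φ₁ cos φ₂ cos Δλ ) = atan2(-0.6186, 0.2990) = -64.21°.
Adding 360° brings this into [0°, 360°): 295.8°.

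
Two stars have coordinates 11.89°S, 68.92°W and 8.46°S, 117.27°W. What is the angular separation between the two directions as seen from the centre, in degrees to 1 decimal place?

47.7°

Let φ₁ = -0.2075 rad, φ₂ = -0.1477 rad, and Δλ = -0.8439 rad.
Haversine: a = sin²(Δφ/2) + cos φ₁ cos φ₂ sin²(Δλ/2) = 0.0009 + (0.9785)(0.9891)(0.1677) = 0.16322.
Central angle c = 2·arcsin(√a) = 0.83179 rad.
So the angular separation is 47.7°.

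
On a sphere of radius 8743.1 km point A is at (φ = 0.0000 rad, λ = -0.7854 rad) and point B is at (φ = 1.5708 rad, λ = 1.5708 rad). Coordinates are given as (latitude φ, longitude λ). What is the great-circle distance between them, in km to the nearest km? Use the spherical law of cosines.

13734 km

With latitudes φ₁ = 0.000°, φ₂ = 90.000° and longitude difference Δλ = 135.000°:
cos c = sin φ₁ sin φ₂ + cos φ₁ cos φ₂ cos Δλ = (0.0000)(1.0000) + (1.0000)(-0.0000)(-0.7071) = 0.00000,
so c = arccos(0.00000) = 1.57079 rad.
Distance = R·c = 8743.1 × 1.5708 ≈ 13734 km.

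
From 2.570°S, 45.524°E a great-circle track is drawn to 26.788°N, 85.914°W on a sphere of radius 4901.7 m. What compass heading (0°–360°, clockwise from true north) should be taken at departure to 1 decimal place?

302.3°

Δλ = -131.438° = -2.2940 rad.
y = sin Δλ · cos φ₂ = (-0.7497)(0.8927) = -0.6692
x = cos φ₁ sin φ₂ − sin φ₁ cos φ₂ cos Δλ = (0.9990)(0.4507) − (-0.0448)(0.8927)(-0.6618) = 0.4237
θ = atan2(y, x) = -57.66°; adding 360° gives 302.3°.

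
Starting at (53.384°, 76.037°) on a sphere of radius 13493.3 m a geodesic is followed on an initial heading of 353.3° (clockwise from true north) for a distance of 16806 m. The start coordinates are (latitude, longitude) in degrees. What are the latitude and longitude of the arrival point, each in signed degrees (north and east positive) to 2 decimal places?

54.87°, -92.89°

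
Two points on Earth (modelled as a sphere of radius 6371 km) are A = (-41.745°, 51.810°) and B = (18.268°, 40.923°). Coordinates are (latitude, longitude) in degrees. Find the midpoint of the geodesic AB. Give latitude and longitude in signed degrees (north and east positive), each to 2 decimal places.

-11.79°, 45.71°

Central angle δ = 1.0621 rad. Interpolating on the sphere with fraction f = 0.5:
P = [sin((1−f)δ)·A + sin(fδ)·B] / sin δ = 0.5799·A + 0.5799·B in Cartesian coordinates,
giving P = (0.6835, 0.7007, -0.2043), i.e. latitude -11.79°, longitude 45.71°.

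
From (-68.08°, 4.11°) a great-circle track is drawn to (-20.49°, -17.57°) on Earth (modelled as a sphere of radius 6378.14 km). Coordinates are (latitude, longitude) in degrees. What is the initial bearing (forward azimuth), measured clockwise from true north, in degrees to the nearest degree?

Δλ = -21.680° = -0.3784 rad.
y = sin Δλ · cos φ₂ = (-0.3694)(0.9367) = -0.3461
x = cos φ₁ sin φ₂ − sin φ₁ cos φ₂ cos Δλ = (0.3733)(-0.3500) − (-0.9277)(0.9367)(0.9293) = 0.6769
θ = atan2(y, x) = -27.08°; adding 360° gives 333°.

333°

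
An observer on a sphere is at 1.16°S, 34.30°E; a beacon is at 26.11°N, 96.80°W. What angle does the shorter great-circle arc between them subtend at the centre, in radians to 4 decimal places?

2.2131 rad

Let φ₁ = -0.0202 rad, φ₂ = 0.4557 rad, and Δλ = -2.2881 rad.
cos c = sin φ₁ sin φ₂ + cos φ₁ cos φ₂ cos Δλ = (-0.0202)(0.4401) + (0.9998)(0.8980)(-0.6574) = -0.59908,
so c = arccos(-0.59908) = 2.21315 rad.
So the angular separation is 2.2131 rad.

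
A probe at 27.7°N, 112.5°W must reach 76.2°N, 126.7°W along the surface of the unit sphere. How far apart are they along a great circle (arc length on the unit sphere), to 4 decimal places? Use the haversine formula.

In radians: φ₁ = 0.4835, φ₂ = 1.3299, Δλ = -14.200° = -0.2478 rad.
Haversine: a = sin²(Δφ/2) + cos φ₁ cos φ₂ sin²(Δλ/2) = 0.1687 + (0.8854)(0.2385)(0.0153) = 0.17192.
Central angle c = 2·arcsin(√a) = 0.85507 rad.
On the unit sphere the arc length equals the central angle: 0.8551.

0.8551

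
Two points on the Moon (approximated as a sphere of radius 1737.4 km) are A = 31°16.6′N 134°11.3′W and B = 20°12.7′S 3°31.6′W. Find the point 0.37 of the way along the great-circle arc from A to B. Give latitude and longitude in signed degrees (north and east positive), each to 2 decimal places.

20.82°, -79.43°

Central angle δ = 2.3490 rad. Interpolating on the sphere with fraction f = 0.37:
P = [sin((1−f)δ)·A + sin(fδ)·B] / sin δ = 1.3983·A + 1.0724·B in Cartesian coordinates,
giving P = (0.1715, -0.9188, 0.3555), i.e. latitude 20.82°, longitude -79.43°.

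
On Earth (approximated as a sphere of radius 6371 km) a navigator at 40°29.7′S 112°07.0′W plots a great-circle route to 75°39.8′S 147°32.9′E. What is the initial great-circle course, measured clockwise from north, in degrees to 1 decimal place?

197.6°

Δλ = -100.335° = -1.7512 rad.
y = sin Δλ · cos φ₂ = (-0.9838)(0.2476) = -0.2436
x = cos φ₁ sin φ₂ − sin φ₁ cos φ₂ cos Δλ = (0.7605)(-0.9689) − (-0.6494)(0.2476)(-0.1794) = -0.7656
θ = atan2(y, x) = -162.35°; adding 360° gives 197.6°.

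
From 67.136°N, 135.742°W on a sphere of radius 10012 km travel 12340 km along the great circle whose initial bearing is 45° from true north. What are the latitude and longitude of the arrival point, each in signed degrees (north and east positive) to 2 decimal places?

Angular distance δ = d/R = 12340/10012 = 1.23252 rad; initial bearing θ = 0.7854 rad.
sin φ₂ = sin φ₁ cos δ + cos φ₁ sin δ cos θ = (0.9214)(0.3319) + (0.3885)(0.9433)(0.7071) = 0.5650, so φ₂ = 34.40°.
Δλ = atan2(sin θ sin δ cos φ₁, cos δ − sin φ₁ sin φ₂) = atan2(0.2592, -0.1887) = 126.059°.
λ₂ = -135.742° + 126.059° = -9.68°.

34.40°, -9.68°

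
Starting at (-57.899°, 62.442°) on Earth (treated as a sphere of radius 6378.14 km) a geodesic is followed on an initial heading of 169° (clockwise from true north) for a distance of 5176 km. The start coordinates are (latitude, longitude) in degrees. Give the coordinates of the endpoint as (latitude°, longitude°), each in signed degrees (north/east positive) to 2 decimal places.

-74.05°, -147.81°

Angular distance δ = d/R = 5176/6378.14 = 0.81152 rad; initial bearing θ = 2.9496 rad.
sin φ₂ = sin φ₁ cos δ + cos φ₁ sin δ cos θ = (-0.8471)(0.6884) + (0.5314)(0.7253)(-0.9816) = -0.9615, so φ₂ = -74.05°.
Δλ = atan2(sin θ sin δ cos φ₁, cos δ − sin φ₁ sin φ₂) = atan2(0.0735, -0.1261) = 149.751°.
λ₂ = 62.442° + 149.751° = 212.19° → -147.81° after wrapping to (−180°, 180°].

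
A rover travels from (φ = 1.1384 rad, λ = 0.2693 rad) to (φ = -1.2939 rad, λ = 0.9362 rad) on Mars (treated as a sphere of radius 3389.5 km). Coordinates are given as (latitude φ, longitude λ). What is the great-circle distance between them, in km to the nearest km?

8375 km

With latitudes φ₁ = 65.226°, φ₂ = -74.135° and longitude difference Δλ = 38.211°:
cos c = sin φ₁ sin φ₂ + cos φ₁ cos φ₂ cos Δλ = (0.9080)(-0.9619) + (0.4190)(0.2734)(0.7857) = -0.78337,
so c = arccos(-0.78337) = 2.47086 rad.
Distance = R·c = 3389.5 × 2.4709 ≈ 8375 km.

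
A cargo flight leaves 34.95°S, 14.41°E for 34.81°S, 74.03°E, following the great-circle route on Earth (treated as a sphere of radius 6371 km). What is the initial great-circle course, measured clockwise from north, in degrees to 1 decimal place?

108.0°

Δλ = 59.620° = 1.0406 rad.
y = sin Δλ · cos φ₂ = (0.8627)(0.8210) = 0.7083
x = cos φ₁ sin φ₂ − sin φ₁ cos φ₂ cos Δλ = (0.8197)(-0.5709) − (-0.5729)(0.8210)(0.5057) = -0.2300
θ = atan2(y, x) = 107.99°, so the bearing is 108.0°.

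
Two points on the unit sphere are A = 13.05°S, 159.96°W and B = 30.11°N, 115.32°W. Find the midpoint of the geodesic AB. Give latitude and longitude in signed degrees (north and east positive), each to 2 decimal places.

9.21°, -139.04°

The central angle between A and B is δ = 1.0629 rad.
With f = 0.5, the slerp weights are sin((1−f)δ)/sin δ = 0.5800 and sin(fδ)/sin δ = 0.5800.
Weighted sum of the unit vectors: (0.5800)·(-0.9152,-0.3338,-0.2258) + (0.5800)·(-0.3700,-0.7820,0.5017) = (-0.7454, -0.6472, 0.1600).
Converting back: φ = atan2(z, √(x²+y²)) = 9.21°, λ = atan2(y, x) = -139.04°.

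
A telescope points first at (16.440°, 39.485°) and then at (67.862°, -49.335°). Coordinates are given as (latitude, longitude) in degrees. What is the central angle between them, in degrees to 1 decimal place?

74.4°

With latitudes φ₁ = 16.440°, φ₂ = 67.862° and longitude difference Δλ = -88.820°:
cos c = sin φ₁ sin φ₂ + cos φ₁ cos φ₂ cos Δλ = (0.2830)(0.9263) + (0.9591)(0.3768)(0.0206) = 0.26959,
so c = arccos(0.26959) = 1.29783 rad.
So the angular separation is 74.4°.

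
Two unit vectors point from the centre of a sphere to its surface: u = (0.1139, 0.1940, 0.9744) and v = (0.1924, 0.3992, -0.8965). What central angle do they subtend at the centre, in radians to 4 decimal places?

u·v = -0.7742; |u| = 1.0000, |v| = 1.0000.
cos θ = (u·v)/(|u||v|) = -0.7741, so θ = 2.4561 rad.

2.4561 rad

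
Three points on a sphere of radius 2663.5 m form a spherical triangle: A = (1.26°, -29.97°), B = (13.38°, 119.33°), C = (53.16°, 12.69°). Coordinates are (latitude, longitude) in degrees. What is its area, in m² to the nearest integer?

Side lengths (central angles): a = 1.5526, b = 1.0946, c = 2.5521 rad; semiperimeter s = 2.5997.
By l'Huilier's theorem, tan(E/4) = √[tan(s/2) tan((s−a)/2) tan((s−b)/2) tan((s−c)/2)], giving spherical excess E = 0.8475 rad.
Area = E·R² = 0.8475 × (2663.5)² ≈ 6012559 m².

6012559 m²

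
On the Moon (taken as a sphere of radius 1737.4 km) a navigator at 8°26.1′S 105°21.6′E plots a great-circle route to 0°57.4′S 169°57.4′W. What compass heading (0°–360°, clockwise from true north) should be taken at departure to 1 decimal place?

90.2°

Δλ = 84.683° = 1.4780 rad.
y = sin Δλ · cos φ₂ = (0.9957)(0.9999) = 0.9956
x = cos φ₁ sin φ₂ − sin φ₁ cos φ₂ cos Δλ = (0.9892)(-0.0167) − (-0.1467)(0.9999)(0.0927) = -0.0029
θ = atan2(y, x) = 90.17°, so the bearing is 90.2°.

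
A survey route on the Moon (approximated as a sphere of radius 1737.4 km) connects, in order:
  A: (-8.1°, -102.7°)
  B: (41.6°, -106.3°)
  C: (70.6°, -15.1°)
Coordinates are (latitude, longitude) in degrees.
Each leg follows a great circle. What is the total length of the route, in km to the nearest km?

3075 km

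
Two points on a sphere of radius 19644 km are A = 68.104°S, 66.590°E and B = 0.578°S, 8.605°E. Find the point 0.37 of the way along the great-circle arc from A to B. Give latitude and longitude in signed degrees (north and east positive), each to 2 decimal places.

-46.27°, 29.32°

The central angle between A and B is δ = 1.3622 rad.
With f = 0.37, the slerp weights are sin((1−f)δ)/sin δ = 0.7734 and sin(fδ)/sin δ = 0.4937.
Weighted sum of the unit vectors: (0.7734)·(0.1482,0.3422,-0.9279) + (0.4937)·(0.9887,0.1496,-0.0101) = (0.6027, 0.3385, -0.7226).
Converting back: φ = atan2(z, √(x²+y²)) = -46.27°, λ = atan2(y, x) = 29.32°.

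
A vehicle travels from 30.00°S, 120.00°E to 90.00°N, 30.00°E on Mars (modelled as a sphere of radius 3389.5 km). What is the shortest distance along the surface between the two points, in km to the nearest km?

7099 km

With latitudes φ₁ = -30.000°, φ₂ = 90.000° and longitude difference Δλ = -90.000°:
cos c = sin φ₁ sin φ₂ + cos φ₁ cos φ₂ cos Δλ = (-0.5000)(1.0000) + (0.8660)(0.0000)(0.0000) = -0.50000,
so c = arccos(-0.50000) = 2.09440 rad.
Distance = R·c = 3389.5 × 2.0944 ≈ 7099 km.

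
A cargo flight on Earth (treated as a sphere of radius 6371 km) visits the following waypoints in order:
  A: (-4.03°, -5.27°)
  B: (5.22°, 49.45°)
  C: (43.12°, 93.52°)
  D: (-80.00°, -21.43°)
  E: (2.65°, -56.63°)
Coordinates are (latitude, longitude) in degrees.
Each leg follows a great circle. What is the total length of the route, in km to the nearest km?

Leg A→B: central angle 0.9675 rad, distance 6163.9 km.
Leg B→C: central angle 0.9466 rad, distance 6030.7 km.
Leg C→D: central angle 2.3842 rad, distance 15189.6 km.
Leg D→E: central angle 1.4744 rad, distance 9393.6 km.
Total: 6163.9 + 6030.7 + 15189.6 + 9393.6 ≈ 36778 km.

36778 km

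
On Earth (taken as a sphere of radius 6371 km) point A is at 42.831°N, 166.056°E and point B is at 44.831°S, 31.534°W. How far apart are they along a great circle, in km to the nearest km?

18590 km

In radians: φ₁ = 0.7475, φ₂ = -0.7824, Δλ = 162.410° = 2.8346 rad.
cos c = sin φ₁ sin φ₂ + cos φ₁ cos φ₂ cos Δλ = (0.6798)(-0.7050) + (0.7334)(0.7092)(-0.9532) = -0.97507,
so c = arccos(-0.97507) = 2.91785 rad.
Distance = R·c = 6371 × 2.9178 ≈ 18590 km.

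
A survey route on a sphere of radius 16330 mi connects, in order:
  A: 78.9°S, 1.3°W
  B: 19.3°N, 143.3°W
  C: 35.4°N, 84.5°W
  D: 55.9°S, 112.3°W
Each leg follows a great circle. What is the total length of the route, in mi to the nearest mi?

Leg A→B: central angle 2.0573 rad, distance 33595.3 mi.
Leg B→C: central angle 0.9398 rad, distance 15346.1 mi.
Leg C→D: central angle 1.6463 rad, distance 26884.1 mi.
Total: 33595.3 + 15346.1 + 26884.1 ≈ 75826 mi.

75826 mi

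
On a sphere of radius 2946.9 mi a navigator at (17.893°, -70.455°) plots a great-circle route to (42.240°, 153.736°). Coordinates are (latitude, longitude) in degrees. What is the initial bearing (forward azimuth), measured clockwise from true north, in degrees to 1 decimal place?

327.3°

With φ₁ = 0.3123, φ₂ = 0.7372, Δλ = -2.3703 rad, the forward-azimuth formula gives
θ = atan2( sin Δλ cos φ₂ , cos φ₁ sin φ₂ − sin φ₁ cos φ₂ cos Δλ ) = atan2(-0.5161, 0.8028) = -32.73°.
Adding 360° brings this into [0°, 360°): 327.3°.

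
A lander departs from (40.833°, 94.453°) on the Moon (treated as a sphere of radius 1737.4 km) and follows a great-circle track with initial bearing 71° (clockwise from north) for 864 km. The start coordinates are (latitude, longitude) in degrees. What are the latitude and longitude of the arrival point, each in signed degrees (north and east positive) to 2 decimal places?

Angular distance δ = d/R = 864/1737.4 = 0.49729 rad; initial bearing θ = 1.2392 rad.
sin φ₂ = sin φ₁ cos δ + cos φ₁ sin δ cos θ = (0.6539)(0.8789) + (0.7566)(0.4770)(0.3256) = 0.6922, so φ₂ = 43.80°.
Δλ = atan2(sin θ sin δ cos φ₁, cos δ − sin φ₁ sin φ₂) = atan2(0.3413, 0.4263) = 38.680°.
λ₂ = 94.453° + 38.680° = 133.13°.

43.80°, 133.13°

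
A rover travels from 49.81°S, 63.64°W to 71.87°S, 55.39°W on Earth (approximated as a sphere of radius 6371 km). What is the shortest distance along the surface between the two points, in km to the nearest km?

With latitudes φ₁ = -49.810°, φ₂ = -71.870° and longitude difference Δλ = 8.250°:
Haversine: a = sin²(Δφ/2) + cos φ₁ cos φ₂ sin²(Δλ/2) = 0.0366 + (0.6453)(0.3112)(0.0052) = 0.03764.
Central angle c = 2·arcsin(√a) = 0.39052 rad.
Distance = R·c = 6371 × 0.3905 ≈ 2488 km.

2488 km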